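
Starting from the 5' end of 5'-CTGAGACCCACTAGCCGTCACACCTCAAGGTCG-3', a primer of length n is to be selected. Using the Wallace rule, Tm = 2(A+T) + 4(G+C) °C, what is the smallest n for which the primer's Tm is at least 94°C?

First 29 bases: CTGAGACCCACTAGCCGTCACACCTCAAG → Tm = 92°C (< 94°C)
First 30 bases: CTGAGACCCACTAGCCGTCACACCTCAAGG → Tm = 96°C (≥ 94°C)
Since every base adds ≥2°C, Tm only increases with n, so the threshold is first crossed at n = 30.

n = 30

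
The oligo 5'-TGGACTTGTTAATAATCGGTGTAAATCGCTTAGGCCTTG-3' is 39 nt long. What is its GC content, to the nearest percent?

Counting bases: C=6, G=10, T=14, A=9
G+C = 10 + 6 = 16 out of 39 bases
%GC = 16/39 × 100 = 41.03% ≈ 41%

41%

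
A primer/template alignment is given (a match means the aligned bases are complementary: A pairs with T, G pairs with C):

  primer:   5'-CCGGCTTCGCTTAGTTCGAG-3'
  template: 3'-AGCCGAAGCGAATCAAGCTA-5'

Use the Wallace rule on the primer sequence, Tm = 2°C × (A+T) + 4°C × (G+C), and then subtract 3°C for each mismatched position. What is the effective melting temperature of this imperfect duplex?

Primer base counts: A=2, T=6, G=6, C=6 → A+T=8, G+C=12
Perfect-match Tm = 2(8) + 4(12) = 16 + 48 = 64°C
Mismatches (positions where the bases are not complementary): 2 (at positions 1, 20)
Effective Tm = 64 − 2×3 = 64 − 6 = 58°C

58°C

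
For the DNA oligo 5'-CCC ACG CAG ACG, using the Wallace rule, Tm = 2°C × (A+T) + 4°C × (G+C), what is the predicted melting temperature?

Base counts: T=0, C=6, A=3, G=3
A+T = 3, G+C = 9
Tm = 2×3 + 4×9 = 42°C

42°C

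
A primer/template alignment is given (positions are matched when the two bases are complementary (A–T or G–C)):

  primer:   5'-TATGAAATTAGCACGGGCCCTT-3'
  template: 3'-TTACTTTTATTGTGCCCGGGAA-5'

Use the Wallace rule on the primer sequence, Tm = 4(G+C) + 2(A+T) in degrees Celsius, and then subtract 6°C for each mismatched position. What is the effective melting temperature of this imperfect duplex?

Primer base counts: A=6, T=6, G=5, C=5 → A+T=12, G+C=10
Perfect-match Tm = 2(12) + 4(10) = 24 + 40 = 64°C
Mismatches (positions where the bases are not complementary): 3 (at positions 1, 8, 11)
Effective Tm = 64 − 3×6 = 64 − 18 = 46°C

46°C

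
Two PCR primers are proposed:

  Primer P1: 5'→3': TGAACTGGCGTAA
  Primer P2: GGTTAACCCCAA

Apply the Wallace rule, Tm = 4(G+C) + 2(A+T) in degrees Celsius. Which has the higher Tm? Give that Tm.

Primer P1: A+T=7, G+C=6 → Tm = 2(7)+4(6) = 38°C
Primer P2: A+T=6, G+C=6 → Tm = 2(6)+4(6) = 36°C
38°C vs 36°C → primer P1 is higher.

Primer P1, 38°C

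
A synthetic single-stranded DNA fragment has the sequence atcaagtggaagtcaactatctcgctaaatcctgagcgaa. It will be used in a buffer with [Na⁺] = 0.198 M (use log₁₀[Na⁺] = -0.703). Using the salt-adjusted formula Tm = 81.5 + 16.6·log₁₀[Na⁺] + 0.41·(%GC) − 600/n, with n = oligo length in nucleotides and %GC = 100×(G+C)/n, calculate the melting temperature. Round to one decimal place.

Length n = 40. Counting bases: C=9, A=14, G=8, T=9
G+C = 17, so %GC = 17/40 × 100 = 42.5%
Salt term: 16.6 × (-0.703) = -11.67
GC term: 0.41 × 42.5 = 17.425; length term: −600/40 = −15
Tm = 81.5 + (-11.67) + 17.425 − 15 = 72.255 → 72.3°C

72.3°C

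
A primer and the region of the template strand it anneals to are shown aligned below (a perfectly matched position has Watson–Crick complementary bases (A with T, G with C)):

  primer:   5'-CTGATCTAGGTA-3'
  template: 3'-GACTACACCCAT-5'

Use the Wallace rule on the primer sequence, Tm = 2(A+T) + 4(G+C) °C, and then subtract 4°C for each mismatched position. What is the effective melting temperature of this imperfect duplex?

26°C

Primer base counts: A=3, T=4, G=3, C=2 → A+T=7, G+C=5
Perfect-match Tm = 2(7) + 4(5) = 14 + 20 = 34°C
Mismatches (positions where the bases are not complementary): 2 (at positions 6, 8)
Effective Tm = 34 − 2×4 = 34 − 8 = 26°C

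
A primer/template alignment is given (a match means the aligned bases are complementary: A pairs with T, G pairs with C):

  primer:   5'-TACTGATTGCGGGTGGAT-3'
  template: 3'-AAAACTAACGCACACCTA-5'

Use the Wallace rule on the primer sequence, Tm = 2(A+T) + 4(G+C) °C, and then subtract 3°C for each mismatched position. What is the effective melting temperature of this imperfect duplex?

Primer base counts: A=3, T=6, G=7, C=2 → A+T=9, G+C=9
Perfect-match Tm = 2(9) + 4(9) = 18 + 36 = 54°C
Mismatches (positions where the bases are not complementary): 3 (at positions 2, 3, 12)
Effective Tm = 54 − 3×3 = 54 − 9 = 45°C

45°C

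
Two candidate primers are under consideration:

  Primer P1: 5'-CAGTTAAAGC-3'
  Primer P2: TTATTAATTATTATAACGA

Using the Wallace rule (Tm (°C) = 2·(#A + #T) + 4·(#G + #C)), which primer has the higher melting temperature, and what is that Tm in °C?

Primer P1: A+T=6, G+C=4 → Tm = 2(6)+4(4) = 28°C
Primer P2: A+T=17, G+C=2 → Tm = 2(17)+4(2) = 42°C
28°C vs 42°C → primer P2 is higher.

Primer P2, 42°C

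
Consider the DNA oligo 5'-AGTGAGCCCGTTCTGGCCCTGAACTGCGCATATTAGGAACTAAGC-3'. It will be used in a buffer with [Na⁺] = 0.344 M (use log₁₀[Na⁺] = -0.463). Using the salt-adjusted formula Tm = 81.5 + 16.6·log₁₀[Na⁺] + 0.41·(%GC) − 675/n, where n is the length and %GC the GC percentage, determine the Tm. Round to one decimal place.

80.7°C

Length n = 45. Base counts: T=10, G=12, C=12, A=11
G+C = 24, so %GC = 24/45 × 100 = 53.333%
Salt term: 16.6 × (-0.463) = -7.686
GC term: 0.41 × 53.333 = 21.867; length term: −675/45 = −15
Tm = 81.5 + (-7.686) + 21.867 − 15 = 80.681 → 80.7°C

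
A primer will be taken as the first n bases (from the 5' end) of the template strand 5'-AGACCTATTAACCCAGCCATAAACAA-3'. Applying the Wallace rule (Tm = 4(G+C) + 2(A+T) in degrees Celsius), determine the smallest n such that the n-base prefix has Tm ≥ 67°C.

First 23 bases: AGACCTATTAACCCAGCCATAAA → Tm = 64°C (< 67°C)
First 24 bases: AGACCTATTAACCCAGCCATAAAC → Tm = 68°C (≥ 67°C)
Since every base adds ≥2°C, Tm only increases with n, so the threshold is first crossed at n = 24.

n = 24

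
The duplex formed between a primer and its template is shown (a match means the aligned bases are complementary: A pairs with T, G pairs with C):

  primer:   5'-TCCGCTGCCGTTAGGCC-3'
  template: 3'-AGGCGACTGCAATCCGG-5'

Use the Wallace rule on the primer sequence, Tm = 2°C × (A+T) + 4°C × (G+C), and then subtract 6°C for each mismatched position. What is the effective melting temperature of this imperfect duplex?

Primer base counts: A=1, T=4, G=5, C=7 → A+T=5, G+C=12
Perfect-match Tm = 2(5) + 4(12) = 10 + 48 = 58°C
Mismatches (positions where the bases are not complementary): 1 (at position 8)
Effective Tm = 58 − 1×6 = 58 − 6 = 52°C

52°C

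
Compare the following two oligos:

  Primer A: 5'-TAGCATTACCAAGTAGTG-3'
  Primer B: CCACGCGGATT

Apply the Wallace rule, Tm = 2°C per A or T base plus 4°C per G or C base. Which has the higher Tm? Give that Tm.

Primer A: A+T=11, G+C=7 → Tm = 2(11)+4(7) = 50°C
Primer B: A+T=4, G+C=7 → Tm = 2(4)+4(7) = 36°C
50°C vs 36°C → primer A is higher.

Primer A, 50°C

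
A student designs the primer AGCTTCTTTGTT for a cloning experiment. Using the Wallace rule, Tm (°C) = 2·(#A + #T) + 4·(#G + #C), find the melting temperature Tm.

Scanning the sequence gives G=2, C=2, A=1, T=7.
A+T = 8, G+C = 4
Tm = 2(8) + 4(4) = 16 + 16 = 32°C

32°C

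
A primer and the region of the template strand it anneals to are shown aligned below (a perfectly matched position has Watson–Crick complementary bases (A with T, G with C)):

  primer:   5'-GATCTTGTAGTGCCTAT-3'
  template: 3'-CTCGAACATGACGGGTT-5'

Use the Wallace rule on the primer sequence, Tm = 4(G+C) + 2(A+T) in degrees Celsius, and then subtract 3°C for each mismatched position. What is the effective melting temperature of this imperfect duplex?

36°C

Primer base counts: A=3, T=7, G=4, C=3 → A+T=10, G+C=7
Perfect-match Tm = 2(10) + 4(7) = 20 + 28 = 48°C
Mismatches (positions where the bases are not complementary): 4 (at positions 3, 10, 15, 17)
Effective Tm = 48 − 4×3 = 48 − 12 = 36°C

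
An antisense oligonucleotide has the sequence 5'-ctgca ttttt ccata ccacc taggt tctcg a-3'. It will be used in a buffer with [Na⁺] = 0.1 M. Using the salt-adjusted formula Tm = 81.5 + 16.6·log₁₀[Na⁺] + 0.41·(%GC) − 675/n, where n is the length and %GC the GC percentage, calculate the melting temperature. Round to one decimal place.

Length n = 31. Base counts: A=6, G=4, T=11, C=10
G+C = 14, so %GC = 14/31 × 100 = 45.161%
Salt term: 16.6 × (-1) = -16.6
GC term: 0.41 × 45.161 = 18.516; length term: −675/31 = −21.774
Tm = 81.5 + (-16.6) + 18.516 − 21.774 = 61.642 → 61.6°C

61.6°C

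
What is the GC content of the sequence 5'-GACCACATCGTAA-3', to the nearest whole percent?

46%

Counting bases: C=4, A=5, G=2, T=2
G+C = 2 + 4 = 6 out of 13 bases
%GC = 6/13 × 100 = 46.15% ≈ 46%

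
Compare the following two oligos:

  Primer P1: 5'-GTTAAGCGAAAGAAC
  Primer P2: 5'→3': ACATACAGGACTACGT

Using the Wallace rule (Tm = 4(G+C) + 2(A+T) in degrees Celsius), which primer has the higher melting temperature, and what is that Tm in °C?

Primer P2, 46°C

Primer P1: A+T=9, G+C=6 → Tm = 2(9)+4(6) = 42°C
Primer P2: A+T=9, G+C=7 → Tm = 2(9)+4(7) = 46°C
42°C vs 46°C → primer P2 is higher.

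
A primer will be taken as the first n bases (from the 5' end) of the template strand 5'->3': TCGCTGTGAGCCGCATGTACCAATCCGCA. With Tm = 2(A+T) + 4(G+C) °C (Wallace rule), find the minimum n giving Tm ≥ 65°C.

n = 21

First 20 bases: TCGCTGTGAGCCGCATGTAC → Tm = 64°C (< 65°C)
First 21 bases: TCGCTGTGAGCCGCATGTACC → Tm = 68°C (≥ 65°C)
Each additional base adds 2°C (A/T) or 4°C (G/C), so Tm is non-decreasing in n; n = 21 is the first length to reach 65°C.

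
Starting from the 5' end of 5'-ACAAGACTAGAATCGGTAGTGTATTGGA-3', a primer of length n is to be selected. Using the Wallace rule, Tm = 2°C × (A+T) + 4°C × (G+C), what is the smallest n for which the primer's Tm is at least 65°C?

First 23 bases: ACAAGACTAGAATCGGTAGTGTA → Tm = 64°C (< 65°C)
First 24 bases: ACAAGACTAGAATCGGTAGTGTAT → Tm = 66°C (≥ 65°C)
Since every base adds ≥2°C, Tm only increases with n, so the threshold is first crossed at n = 24.

n = 24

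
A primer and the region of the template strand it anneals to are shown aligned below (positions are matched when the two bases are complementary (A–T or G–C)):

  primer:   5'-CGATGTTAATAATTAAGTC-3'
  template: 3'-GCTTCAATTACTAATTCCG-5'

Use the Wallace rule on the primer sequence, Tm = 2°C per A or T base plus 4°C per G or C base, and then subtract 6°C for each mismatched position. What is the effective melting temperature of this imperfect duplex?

30°C

Primer base counts: A=7, T=7, G=3, C=2 → A+T=14, G+C=5
Perfect-match Tm = 2(14) + 4(5) = 28 + 20 = 48°C
Mismatches (positions where the bases are not complementary): 3 (at positions 4, 11, 18)
Effective Tm = 48 − 3×6 = 48 − 18 = 30°C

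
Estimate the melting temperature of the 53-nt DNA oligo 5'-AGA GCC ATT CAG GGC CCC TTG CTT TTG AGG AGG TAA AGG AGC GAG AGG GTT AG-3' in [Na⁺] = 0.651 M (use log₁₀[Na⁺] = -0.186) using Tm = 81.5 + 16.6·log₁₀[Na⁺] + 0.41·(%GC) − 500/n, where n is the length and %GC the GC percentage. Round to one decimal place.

91.4°C

Length n = 53. Base counts: T=11, A=13, C=9, G=20
G+C = 29, so %GC = 29/53 × 100 = 54.717%
Salt term: 16.6 × (-0.186) = -3.088
GC term: 0.41 × 54.717 = 22.434; length term: −500/53 = −9.434
Tm = 81.5 + (-3.088) + 22.434 − 9.434 = 91.412 → 91.4°C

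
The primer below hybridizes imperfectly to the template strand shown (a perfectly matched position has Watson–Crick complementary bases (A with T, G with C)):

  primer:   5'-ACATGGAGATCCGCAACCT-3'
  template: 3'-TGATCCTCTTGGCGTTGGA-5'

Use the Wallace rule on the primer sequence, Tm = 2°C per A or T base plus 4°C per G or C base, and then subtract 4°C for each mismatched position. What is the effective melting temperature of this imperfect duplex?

46°C

Primer base counts: A=6, T=3, G=4, C=6 → A+T=9, G+C=10
Perfect-match Tm = 2(9) + 4(10) = 18 + 40 = 58°C
Mismatches (positions where the bases are not complementary): 3 (at positions 3, 4, 10)
Effective Tm = 58 − 3×4 = 58 − 12 = 46°C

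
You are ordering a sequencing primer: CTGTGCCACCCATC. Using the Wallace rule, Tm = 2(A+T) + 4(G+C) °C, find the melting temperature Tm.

Base counts: C=7, A=2, T=3, G=2
So N_AT = 5 and N_GC = 9.
Tm = 2(5) + 4(9) = 10 + 36 = 46°C

46°C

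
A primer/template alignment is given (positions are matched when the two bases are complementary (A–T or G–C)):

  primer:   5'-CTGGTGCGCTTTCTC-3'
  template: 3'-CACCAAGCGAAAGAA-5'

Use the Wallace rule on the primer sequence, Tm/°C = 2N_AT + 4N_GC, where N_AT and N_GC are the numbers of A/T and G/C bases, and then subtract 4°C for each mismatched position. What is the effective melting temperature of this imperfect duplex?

Primer base counts: A=0, T=6, G=4, C=5 → A+T=6, G+C=9
Perfect-match Tm = 2(6) + 4(9) = 12 + 36 = 48°C
Mismatches (positions where the bases are not complementary): 3 (at positions 1, 6, 15)
Effective Tm = 48 − 3×4 = 48 − 12 = 36°C

36°C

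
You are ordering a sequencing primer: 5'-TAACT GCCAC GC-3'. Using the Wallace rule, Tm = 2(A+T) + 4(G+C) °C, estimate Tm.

Base counts: C=5, G=2, A=3, T=2
AT pairs contribute 5, GC pairs contribute 7.
Tm = 4·7 + 2·5 = 28 + 10 = 38°C

38°C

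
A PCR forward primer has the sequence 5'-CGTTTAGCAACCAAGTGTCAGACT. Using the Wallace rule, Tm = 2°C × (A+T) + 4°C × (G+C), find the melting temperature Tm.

Base counts: A=7, T=6, C=6, G=5
A+T = 13, G+C = 11
Tm = 2(13) + 4(11) = 26 + 44 = 70°C

70°C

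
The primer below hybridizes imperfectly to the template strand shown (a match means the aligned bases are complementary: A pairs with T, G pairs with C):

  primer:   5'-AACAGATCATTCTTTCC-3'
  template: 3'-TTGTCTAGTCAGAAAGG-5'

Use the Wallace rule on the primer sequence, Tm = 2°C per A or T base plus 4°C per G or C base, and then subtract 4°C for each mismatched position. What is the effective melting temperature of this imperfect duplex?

Primer base counts: A=5, T=6, G=1, C=5 → A+T=11, G+C=6
Perfect-match Tm = 2(11) + 4(6) = 22 + 24 = 46°C
Mismatches (positions where the bases are not complementary): 1 (at position 10)
Effective Tm = 46 − 1×4 = 46 − 4 = 42°C

42°C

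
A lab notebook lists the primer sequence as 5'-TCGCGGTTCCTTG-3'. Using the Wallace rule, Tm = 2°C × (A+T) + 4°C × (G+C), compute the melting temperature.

42°C

Base counts: A=0, C=4, T=5, G=4
So N_AT = 5 and N_GC = 8.
Tm = 2×5 + 4×8 = 42°C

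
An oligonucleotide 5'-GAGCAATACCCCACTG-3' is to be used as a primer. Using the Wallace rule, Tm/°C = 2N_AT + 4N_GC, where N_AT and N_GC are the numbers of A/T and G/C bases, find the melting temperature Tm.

Base counts: C=6, A=5, G=3, T=2
A+T = 7, G+C = 9
Tm = 2×7 + 4×9 = 50°C

50°C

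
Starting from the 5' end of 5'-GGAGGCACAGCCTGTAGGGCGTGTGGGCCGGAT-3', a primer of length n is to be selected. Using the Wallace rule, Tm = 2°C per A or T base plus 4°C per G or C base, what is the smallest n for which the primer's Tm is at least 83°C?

First 24 bases: GGAGGCACAGCCTGTAGGGCGTGT → Tm = 80°C (< 83°C)
First 25 bases: GGAGGCACAGCCTGTAGGGCGTGTG → Tm = 84°C (≥ 83°C)
Since every base adds ≥2°C, Tm only increases with n, so the threshold is first crossed at n = 25.

n = 25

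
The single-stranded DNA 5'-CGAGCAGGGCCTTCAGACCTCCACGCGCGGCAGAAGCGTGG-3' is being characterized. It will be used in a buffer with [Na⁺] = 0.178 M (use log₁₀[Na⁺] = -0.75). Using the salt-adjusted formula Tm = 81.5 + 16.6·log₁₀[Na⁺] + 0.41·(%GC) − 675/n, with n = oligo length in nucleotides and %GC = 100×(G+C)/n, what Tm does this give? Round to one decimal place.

Length n = 41. Counting bases: T=4, A=8, G=15, C=14
G+C = 29, so %GC = 29/41 × 100 = 70.732%
Salt term: 16.6 × (-0.75) = -12.45
GC term: 0.41 × 70.732 = 29; length term: −675/41 = −16.463
Tm = 81.5 + (-12.45) + 29 − 16.463 = 81.587 → 81.6°C

81.6°C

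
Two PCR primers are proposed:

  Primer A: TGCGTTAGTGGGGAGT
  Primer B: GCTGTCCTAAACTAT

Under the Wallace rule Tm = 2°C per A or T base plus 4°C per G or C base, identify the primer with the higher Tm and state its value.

Primer A, 50°C

Primer A: A+T=7, G+C=9 → Tm = 2(7)+4(9) = 50°C
Primer B: A+T=9, G+C=6 → Tm = 2(9)+4(6) = 42°C
50°C vs 42°C → primer A is higher.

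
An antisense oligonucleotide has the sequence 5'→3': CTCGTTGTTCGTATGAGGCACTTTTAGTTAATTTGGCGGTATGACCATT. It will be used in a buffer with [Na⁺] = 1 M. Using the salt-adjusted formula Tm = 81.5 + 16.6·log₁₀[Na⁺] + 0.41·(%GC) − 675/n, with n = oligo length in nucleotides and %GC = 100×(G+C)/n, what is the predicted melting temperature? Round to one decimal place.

Length n = 49. Scanning the sequence gives C=8, G=12, A=9, T=20.
G+C = 20, so %GC = 20/49 × 100 = 40.816%
Salt term: 16.6 × (0) = 0
GC term: 0.41 × 40.816 = 16.735; length term: −675/49 = −13.776
Tm = 81.5 + (0) + 16.735 − 13.776 = 84.459 → 84.5°C

84.5°C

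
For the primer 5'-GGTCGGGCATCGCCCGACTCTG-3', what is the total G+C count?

Counting bases: T=4, C=8, A=2, G=8
G+C = 8 + 8 = 16

16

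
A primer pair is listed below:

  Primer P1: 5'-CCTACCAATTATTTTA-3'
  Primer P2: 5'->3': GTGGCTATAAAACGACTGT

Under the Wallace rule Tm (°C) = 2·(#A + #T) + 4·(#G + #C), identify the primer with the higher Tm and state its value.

Primer P2, 54°C

Primer P1: A+T=12, G+C=4 → Tm = 2(12)+4(4) = 40°C
Primer P2: A+T=11, G+C=8 → Tm = 2(11)+4(8) = 54°C
40°C vs 54°C → primer P2 is higher.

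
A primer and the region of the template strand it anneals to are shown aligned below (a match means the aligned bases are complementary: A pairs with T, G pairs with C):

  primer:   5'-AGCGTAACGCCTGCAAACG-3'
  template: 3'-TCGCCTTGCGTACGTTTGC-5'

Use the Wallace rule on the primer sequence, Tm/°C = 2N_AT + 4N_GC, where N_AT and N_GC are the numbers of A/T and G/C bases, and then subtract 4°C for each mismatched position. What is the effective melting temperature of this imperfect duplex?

52°C

Primer base counts: A=6, T=2, G=5, C=6 → A+T=8, G+C=11
Perfect-match Tm = 2(8) + 4(11) = 16 + 44 = 60°C
Mismatches (positions where the bases are not complementary): 2 (at positions 5, 11)
Effective Tm = 60 − 2×4 = 60 − 8 = 52°C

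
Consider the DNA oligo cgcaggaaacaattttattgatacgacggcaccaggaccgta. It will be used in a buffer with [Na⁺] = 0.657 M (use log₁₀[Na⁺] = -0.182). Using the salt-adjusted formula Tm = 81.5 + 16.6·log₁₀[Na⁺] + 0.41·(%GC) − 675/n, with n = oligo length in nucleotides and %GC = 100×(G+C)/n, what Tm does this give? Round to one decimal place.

Length n = 42. Counting bases: T=8, C=10, A=14, G=10
G+C = 20, so %GC = 20/42 × 100 = 47.619%
Salt term: 16.6 × (-0.182) = -3.021
GC term: 0.41 × 47.619 = 19.524; length term: −675/42 = −16.071
Tm = 81.5 + (-3.021) + 19.524 − 16.071 = 81.932 → 81.9°C

81.9°C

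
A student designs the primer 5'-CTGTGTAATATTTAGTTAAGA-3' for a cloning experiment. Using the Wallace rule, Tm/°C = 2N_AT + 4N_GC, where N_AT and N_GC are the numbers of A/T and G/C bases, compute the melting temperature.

52°C

Base counts: T=9, A=7, C=1, G=4
AT pairs contribute 16, GC pairs contribute 5.
Tm = 4·5 + 2·16 = 20 + 32 = 52°C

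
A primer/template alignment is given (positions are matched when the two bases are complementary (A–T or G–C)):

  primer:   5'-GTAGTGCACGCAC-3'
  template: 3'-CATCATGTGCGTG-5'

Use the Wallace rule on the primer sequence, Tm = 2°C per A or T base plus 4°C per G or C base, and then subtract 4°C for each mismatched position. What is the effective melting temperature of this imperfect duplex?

38°C

Primer base counts: A=3, T=2, G=4, C=4 → A+T=5, G+C=8
Perfect-match Tm = 2(5) + 4(8) = 10 + 32 = 42°C
Mismatches (positions where the bases are not complementary): 1 (at position 6)
Effective Tm = 42 − 1×4 = 42 − 4 = 38°C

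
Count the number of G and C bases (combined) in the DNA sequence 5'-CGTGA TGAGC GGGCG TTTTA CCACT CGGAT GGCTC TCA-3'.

A=6, C=10, G=12, T=10
Total G or C: 12 + 10 = 22

22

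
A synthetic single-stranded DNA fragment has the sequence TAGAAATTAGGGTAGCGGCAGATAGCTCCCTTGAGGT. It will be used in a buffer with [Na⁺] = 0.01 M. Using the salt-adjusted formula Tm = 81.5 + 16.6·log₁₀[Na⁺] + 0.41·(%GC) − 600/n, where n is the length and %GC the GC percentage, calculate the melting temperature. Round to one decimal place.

52.0°C

Length n = 37. G=12, C=6, T=9, A=10
G+C = 18, so %GC = 18/37 × 100 = 48.649%
Salt term: 16.6 × (-2) = -33.2
GC term: 0.41 × 48.649 = 19.946; length term: −600/37 = −16.216
Tm = 81.5 + (-33.2) + 19.946 − 16.216 = 52.03 → 52.0°C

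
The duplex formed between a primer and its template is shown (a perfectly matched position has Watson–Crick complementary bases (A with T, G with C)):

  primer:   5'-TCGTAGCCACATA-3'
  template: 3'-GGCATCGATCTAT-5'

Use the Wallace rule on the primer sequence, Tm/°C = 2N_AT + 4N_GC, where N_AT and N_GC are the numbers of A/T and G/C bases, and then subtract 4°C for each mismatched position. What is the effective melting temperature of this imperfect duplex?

26°C

Primer base counts: A=4, T=3, G=2, C=4 → A+T=7, G+C=6
Perfect-match Tm = 2(7) + 4(6) = 14 + 24 = 38°C
Mismatches (positions where the bases are not complementary): 3 (at positions 1, 8, 10)
Effective Tm = 38 − 3×4 = 38 − 12 = 26°C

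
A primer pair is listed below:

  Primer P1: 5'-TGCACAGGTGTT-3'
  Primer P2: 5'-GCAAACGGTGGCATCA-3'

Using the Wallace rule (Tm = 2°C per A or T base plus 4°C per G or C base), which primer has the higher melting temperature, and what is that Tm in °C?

Primer P1: A+T=6, G+C=6 → Tm = 2(6)+4(6) = 36°C
Primer P2: A+T=7, G+C=9 → Tm = 2(7)+4(9) = 50°C
36°C vs 50°C → primer P2 is higher.

Primer P2, 50°C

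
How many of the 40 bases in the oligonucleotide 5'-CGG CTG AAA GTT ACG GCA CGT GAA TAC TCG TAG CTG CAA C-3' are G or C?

Base counts: G=11, A=11, T=8, C=10
Total G or C: 11 + 10 = 21

21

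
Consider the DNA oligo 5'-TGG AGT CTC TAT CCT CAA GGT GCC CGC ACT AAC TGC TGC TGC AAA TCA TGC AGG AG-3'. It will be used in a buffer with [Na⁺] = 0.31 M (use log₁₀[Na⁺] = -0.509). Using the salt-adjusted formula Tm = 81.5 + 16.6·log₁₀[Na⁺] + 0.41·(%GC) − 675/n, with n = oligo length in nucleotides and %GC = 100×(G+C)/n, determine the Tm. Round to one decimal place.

83.0°C

Length n = 56. T=13, C=16, G=14, A=13
G+C = 30, so %GC = 30/56 × 100 = 53.571%
Salt term: 16.6 × (-0.509) = -8.449
GC term: 0.41 × 53.571 = 21.964; length term: −675/56 = −12.054
Tm = 81.5 + (-8.449) + 21.964 − 12.054 = 82.961 → 83.0°C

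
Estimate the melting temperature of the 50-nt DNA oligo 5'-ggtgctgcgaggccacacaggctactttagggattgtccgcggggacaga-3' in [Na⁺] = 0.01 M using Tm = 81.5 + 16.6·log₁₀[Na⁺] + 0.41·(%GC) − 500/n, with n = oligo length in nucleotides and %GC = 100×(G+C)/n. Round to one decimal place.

63.7°C

Length n = 50. Base counts: A=10, T=9, G=19, C=12
G+C = 31, so %GC = 31/50 × 100 = 62%
Salt term: 16.6 × (-2) = -33.2
GC term: 0.41 × 62 = 25.42; length term: −500/50 = −10
Tm = 81.5 + (-33.2) + 25.42 − 10 = 63.72 → 63.7°C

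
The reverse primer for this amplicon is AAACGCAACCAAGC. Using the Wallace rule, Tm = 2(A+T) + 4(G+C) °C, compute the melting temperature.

Scanning the sequence gives C=5, T=0, A=7, G=2.
A+T = 7, G+C = 7
Tm = 2(7) + 4(7) = 14 + 28 = 42°C

42°C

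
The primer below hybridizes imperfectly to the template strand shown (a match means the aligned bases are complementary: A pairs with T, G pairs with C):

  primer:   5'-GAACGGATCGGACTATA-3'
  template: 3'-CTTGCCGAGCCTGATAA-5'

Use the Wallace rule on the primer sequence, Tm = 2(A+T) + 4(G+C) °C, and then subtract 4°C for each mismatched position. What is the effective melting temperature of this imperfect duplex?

42°C

Primer base counts: A=6, T=3, G=5, C=3 → A+T=9, G+C=8
Perfect-match Tm = 2(9) + 4(8) = 18 + 32 = 50°C
Mismatches (positions where the bases are not complementary): 2 (at positions 7, 17)
Effective Tm = 50 − 2×4 = 50 − 8 = 42°C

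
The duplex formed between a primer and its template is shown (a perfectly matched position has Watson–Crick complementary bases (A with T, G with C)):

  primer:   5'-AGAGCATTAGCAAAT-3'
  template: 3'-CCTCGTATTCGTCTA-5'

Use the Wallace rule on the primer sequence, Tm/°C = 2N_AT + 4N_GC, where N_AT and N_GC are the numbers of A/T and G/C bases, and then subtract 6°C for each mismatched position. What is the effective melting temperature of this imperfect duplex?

22°C

Primer base counts: A=7, T=3, G=3, C=2 → A+T=10, G+C=5
Perfect-match Tm = 2(10) + 4(5) = 20 + 20 = 40°C
Mismatches (positions where the bases are not complementary): 3 (at positions 1, 8, 13)
Effective Tm = 40 − 3×6 = 40 − 18 = 22°C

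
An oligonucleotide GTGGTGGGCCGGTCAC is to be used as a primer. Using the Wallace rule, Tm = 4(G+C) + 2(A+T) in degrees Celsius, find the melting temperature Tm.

Base counts: T=3, A=1, G=8, C=4
A+T = 4, G+C = 12
Tm = 4·12 + 2·4 = 48 + 8 = 56°C

56°C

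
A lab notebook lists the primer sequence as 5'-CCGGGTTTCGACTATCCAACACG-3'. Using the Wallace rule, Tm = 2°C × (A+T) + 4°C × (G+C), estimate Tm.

72°C

Scanning the sequence gives G=5, C=8, T=5, A=5.
AT pairs contribute 10, GC pairs contribute 13.
Tm = 4·13 + 2·10 = 52 + 20 = 72°C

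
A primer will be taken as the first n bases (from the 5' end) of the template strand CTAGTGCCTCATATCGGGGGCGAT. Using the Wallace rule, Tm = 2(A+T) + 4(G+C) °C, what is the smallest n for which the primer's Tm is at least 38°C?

n = 13

First 12 bases: CTAGTGCCTCAT → Tm = 36°C (< 38°C)
First 13 bases: CTAGTGCCTCATA → Tm = 38°C (≥ 38°C)
Since every base adds ≥2°C, Tm only increases with n, so the threshold is first crossed at n = 13.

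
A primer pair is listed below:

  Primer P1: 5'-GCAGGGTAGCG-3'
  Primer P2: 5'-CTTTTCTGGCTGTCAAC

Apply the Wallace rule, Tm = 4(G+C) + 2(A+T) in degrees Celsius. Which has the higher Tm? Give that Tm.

Primer P2, 50°C

Primer P1: A+T=3, G+C=8 → Tm = 2(3)+4(8) = 38°C
Primer P2: A+T=9, G+C=8 → Tm = 2(9)+4(8) = 50°C
38°C vs 50°C → primer P2 is higher.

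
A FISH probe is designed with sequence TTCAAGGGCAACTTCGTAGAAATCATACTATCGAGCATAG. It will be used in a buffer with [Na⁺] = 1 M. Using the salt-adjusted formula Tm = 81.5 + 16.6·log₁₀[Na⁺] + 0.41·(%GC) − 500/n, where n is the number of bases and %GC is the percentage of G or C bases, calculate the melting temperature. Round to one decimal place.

Length n = 40. Counting bases: C=8, G=8, A=14, T=10
G+C = 16, so %GC = 16/40 × 100 = 40%
Salt term: 16.6 × (0) = 0
GC term: 0.41 × 40 = 16.4; length term: −500/40 = −12.5
Tm = 81.5 + (0) + 16.4 − 12.5 = 85.4 → 85.4°C

85.4°C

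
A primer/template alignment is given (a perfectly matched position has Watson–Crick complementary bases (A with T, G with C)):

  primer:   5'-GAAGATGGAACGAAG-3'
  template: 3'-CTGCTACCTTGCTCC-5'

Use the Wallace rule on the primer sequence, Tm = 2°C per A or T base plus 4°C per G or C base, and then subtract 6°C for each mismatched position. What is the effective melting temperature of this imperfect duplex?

32°C

Primer base counts: A=7, T=1, G=6, C=1 → A+T=8, G+C=7
Perfect-match Tm = 2(8) + 4(7) = 16 + 28 = 44°C
Mismatches (positions where the bases are not complementary): 2 (at positions 3, 14)
Effective Tm = 44 − 2×6 = 44 − 12 = 32°C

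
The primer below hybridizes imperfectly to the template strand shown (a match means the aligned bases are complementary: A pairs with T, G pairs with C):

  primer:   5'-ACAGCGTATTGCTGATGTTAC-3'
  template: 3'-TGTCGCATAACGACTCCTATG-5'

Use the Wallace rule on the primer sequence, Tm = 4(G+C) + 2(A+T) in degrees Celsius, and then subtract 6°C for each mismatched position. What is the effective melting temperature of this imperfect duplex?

Primer base counts: A=5, T=7, G=5, C=4 → A+T=12, G+C=9
Perfect-match Tm = 2(12) + 4(9) = 24 + 36 = 60°C
Mismatches (positions where the bases are not complementary): 2 (at positions 16, 18)
Effective Tm = 60 − 2×6 = 60 − 12 = 48°C

48°C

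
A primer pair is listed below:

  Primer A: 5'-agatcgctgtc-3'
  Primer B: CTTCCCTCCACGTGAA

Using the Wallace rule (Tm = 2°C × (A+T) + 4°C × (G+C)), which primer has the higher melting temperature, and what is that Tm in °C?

Primer B, 50°C

Primer A: A+T=5, G+C=6 → Tm = 2(5)+4(6) = 34°C
Primer B: A+T=7, G+C=9 → Tm = 2(7)+4(9) = 50°C
34°C vs 50°C → primer B is higher.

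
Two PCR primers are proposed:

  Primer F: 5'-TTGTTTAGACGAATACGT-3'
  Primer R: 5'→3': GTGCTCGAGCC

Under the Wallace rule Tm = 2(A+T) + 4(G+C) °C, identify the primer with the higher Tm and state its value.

Primer F, 48°C

Primer F: A+T=12, G+C=6 → Tm = 2(12)+4(6) = 48°C
Primer R: A+T=3, G+C=8 → Tm = 2(3)+4(8) = 38°C
48°C vs 38°C → primer F is higher.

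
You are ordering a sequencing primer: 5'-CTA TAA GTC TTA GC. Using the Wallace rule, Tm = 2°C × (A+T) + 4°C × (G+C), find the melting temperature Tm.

38°C

Base counts: G=2, C=3, A=4, T=5
So N_AT = 9 and N_GC = 5.
Tm = 2×9 + 4×5 = 38°C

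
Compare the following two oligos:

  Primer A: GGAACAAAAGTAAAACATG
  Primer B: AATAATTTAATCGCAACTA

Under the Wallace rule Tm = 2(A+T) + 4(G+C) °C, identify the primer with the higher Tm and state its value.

Primer A: A+T=13, G+C=6 → Tm = 2(13)+4(6) = 50°C
Primer B: A+T=15, G+C=4 → Tm = 2(15)+4(4) = 46°C
50°C vs 46°C → primer A is higher.

Primer A, 50°C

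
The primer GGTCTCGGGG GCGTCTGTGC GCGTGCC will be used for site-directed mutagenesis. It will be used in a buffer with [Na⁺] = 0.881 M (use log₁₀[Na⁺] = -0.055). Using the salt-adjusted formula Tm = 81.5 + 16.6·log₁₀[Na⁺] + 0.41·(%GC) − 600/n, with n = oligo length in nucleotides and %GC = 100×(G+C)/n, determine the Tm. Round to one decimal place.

Length n = 27. T=6, C=8, A=0, G=13
G+C = 21, so %GC = 21/27 × 100 = 77.778%
Salt term: 16.6 × (-0.055) = -0.913
GC term: 0.41 × 77.778 = 31.889; length term: −600/27 = −22.222
Tm = 81.5 + (-0.913) + 31.889 − 22.222 = 90.254 → 90.3°C

90.3°C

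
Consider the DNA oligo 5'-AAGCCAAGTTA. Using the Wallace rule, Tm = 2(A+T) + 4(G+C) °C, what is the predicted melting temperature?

30°C

Base counts: G=2, C=2, T=2, A=5
So N_AT = 7 and N_GC = 4.
Tm = 2(7) + 4(4) = 14 + 16 = 30°C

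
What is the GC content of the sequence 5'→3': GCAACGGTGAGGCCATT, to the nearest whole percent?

59%

Scanning the sequence gives C=4, T=3, A=4, G=6.
G+C = 6 + 4 = 10 out of 17 bases
%GC = 10/17 × 100 = 58.82% ≈ 59%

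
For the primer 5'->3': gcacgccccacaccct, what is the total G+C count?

Counting bases: C=10, A=3, T=1, G=2
Total G or C: 2 + 10 = 12

12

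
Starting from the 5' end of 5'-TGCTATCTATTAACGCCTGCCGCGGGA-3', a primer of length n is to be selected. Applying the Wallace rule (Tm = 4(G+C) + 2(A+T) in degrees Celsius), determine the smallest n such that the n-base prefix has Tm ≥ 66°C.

n = 22

First 21 bases: TGCTATCTATTAACGCCTGCC → Tm = 62°C (< 66°C)
First 22 bases: TGCTATCTATTAACGCCTGCCG → Tm = 66°C (≥ 66°C)
Since every base adds ≥2°C, Tm only increases with n, so the threshold is first crossed at n = 22.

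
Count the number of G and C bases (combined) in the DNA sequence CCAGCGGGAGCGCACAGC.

14

Base counts: T=0, A=4, G=7, C=7
Total G or C: 7 + 7 = 14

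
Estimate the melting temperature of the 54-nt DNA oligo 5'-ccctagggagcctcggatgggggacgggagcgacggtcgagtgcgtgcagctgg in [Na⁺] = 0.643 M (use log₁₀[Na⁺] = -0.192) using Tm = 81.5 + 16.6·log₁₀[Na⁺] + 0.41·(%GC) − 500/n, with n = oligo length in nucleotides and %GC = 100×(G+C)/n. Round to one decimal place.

98.7°C

Length n = 54. Base counts: A=8, C=13, T=7, G=26
G+C = 39, so %GC = 39/54 × 100 = 72.222%
Salt term: 16.6 × (-0.192) = -3.187
GC term: 0.41 × 72.222 = 29.611; length term: −500/54 = −9.259
Tm = 81.5 + (-3.187) + 29.611 − 9.259 = 98.665 → 98.7°C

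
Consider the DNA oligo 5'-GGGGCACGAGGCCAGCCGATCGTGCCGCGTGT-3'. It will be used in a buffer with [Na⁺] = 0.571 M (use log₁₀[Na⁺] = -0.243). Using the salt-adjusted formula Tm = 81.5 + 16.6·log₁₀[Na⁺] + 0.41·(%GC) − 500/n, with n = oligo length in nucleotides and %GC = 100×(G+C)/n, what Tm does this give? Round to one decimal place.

92.6°C

Length n = 32. Counting bases: C=10, T=4, A=4, G=14
G+C = 24, so %GC = 24/32 × 100 = 75%
Salt term: 16.6 × (-0.243) = -4.034
GC term: 0.41 × 75 = 30.75; length term: −500/32 = −15.625
Tm = 81.5 + (-4.034) + 30.75 − 15.625 = 92.591 → 92.6°C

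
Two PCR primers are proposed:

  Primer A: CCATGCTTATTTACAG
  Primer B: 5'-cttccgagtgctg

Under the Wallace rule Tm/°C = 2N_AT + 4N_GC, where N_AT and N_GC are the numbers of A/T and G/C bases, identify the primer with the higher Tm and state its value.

Primer A, 44°C

Primer A: A+T=10, G+C=6 → Tm = 2(10)+4(6) = 44°C
Primer B: A+T=5, G+C=8 → Tm = 2(5)+4(8) = 42°C
44°C vs 42°C → primer A is higher.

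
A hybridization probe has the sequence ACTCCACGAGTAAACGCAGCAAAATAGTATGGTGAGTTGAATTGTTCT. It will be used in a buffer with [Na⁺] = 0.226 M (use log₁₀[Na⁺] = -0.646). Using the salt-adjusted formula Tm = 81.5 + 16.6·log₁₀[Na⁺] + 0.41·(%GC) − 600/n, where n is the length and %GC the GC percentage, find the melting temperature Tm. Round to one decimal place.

74.5°C

Length n = 48. Scanning the sequence gives G=11, T=13, C=8, A=16.
G+C = 19, so %GC = 19/48 × 100 = 39.583%
Salt term: 16.6 × (-0.646) = -10.724
GC term: 0.41 × 39.583 = 16.229; length term: −600/48 = −12.5
Tm = 81.5 + (-10.724) + 16.229 − 12.5 = 74.505 → 74.5°C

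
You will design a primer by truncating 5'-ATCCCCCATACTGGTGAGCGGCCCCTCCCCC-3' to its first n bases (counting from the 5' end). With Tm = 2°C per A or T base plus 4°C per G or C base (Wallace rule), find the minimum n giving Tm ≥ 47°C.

n = 16

First 15 bases: ATCCCCCATACTGGT → Tm = 46°C (< 47°C)
First 16 bases: ATCCCCCATACTGGTG → Tm = 50°C (≥ 47°C)
Each additional base adds 2°C (A/T) or 4°C (G/C), so Tm is non-decreasing in n; n = 16 is the first length to reach 47°C.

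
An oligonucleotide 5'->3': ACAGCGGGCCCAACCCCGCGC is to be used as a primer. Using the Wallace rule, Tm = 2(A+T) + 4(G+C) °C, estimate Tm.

76°C

Scanning the sequence gives G=6, A=4, C=11, T=0.
AT pairs contribute 4, GC pairs contribute 17.
Tm = 4·17 + 2·4 = 68 + 8 = 76°C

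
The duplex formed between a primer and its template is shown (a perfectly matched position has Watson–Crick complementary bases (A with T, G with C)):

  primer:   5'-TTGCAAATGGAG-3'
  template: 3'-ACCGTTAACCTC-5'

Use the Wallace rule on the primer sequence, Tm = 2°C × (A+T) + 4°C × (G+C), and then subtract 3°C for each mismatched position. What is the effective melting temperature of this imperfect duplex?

28°C

Primer base counts: A=4, T=3, G=4, C=1 → A+T=7, G+C=5
Perfect-match Tm = 2(7) + 4(5) = 14 + 20 = 34°C
Mismatches (positions where the bases are not complementary): 2 (at positions 2, 7)
Effective Tm = 34 − 2×3 = 34 − 6 = 28°C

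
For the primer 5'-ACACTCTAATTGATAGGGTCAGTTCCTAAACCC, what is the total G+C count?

14

Counting bases: A=10, C=9, G=5, T=9
Total G or C: 5 + 9 = 14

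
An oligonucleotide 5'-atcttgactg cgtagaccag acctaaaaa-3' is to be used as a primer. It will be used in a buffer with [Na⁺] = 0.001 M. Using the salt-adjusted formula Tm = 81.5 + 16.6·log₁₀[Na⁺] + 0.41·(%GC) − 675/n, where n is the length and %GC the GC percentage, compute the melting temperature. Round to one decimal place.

Length n = 29. Base counts: G=5, C=7, A=11, T=6
G+C = 12, so %GC = 12/29 × 100 = 41.379%
Salt term: 16.6 × (-3) = -49.8
GC term: 0.41 × 41.379 = 16.965; length term: −675/29 = −23.276
Tm = 81.5 + (-49.8) + 16.965 − 23.276 = 25.389 → 25.4°C

25.4°C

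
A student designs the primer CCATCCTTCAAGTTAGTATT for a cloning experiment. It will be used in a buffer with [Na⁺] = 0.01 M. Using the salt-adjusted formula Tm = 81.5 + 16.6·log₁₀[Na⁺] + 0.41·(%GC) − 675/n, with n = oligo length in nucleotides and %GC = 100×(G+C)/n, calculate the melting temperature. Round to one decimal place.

28.9°C

Length n = 20. Base counts: T=8, C=5, G=2, A=5
G+C = 7, so %GC = 7/20 × 100 = 35%
Salt term: 16.6 × (-2) = -33.2
GC term: 0.41 × 35 = 14.35; length term: −675/20 = −33.75
Tm = 81.5 + (-33.2) + 14.35 − 33.75 = 28.9 → 28.9°C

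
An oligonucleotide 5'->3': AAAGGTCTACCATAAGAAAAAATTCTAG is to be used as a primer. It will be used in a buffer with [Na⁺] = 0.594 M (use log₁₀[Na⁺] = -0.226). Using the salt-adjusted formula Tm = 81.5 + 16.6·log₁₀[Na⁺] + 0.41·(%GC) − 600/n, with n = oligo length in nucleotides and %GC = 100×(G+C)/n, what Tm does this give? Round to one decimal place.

68.0°C

Length n = 28. A=14, G=4, C=4, T=6
G+C = 8, so %GC = 8/28 × 100 = 28.571%
Salt term: 16.6 × (-0.226) = -3.752
GC term: 0.41 × 28.571 = 11.714; length term: −600/28 = −21.429
Tm = 81.5 + (-3.752) + 11.714 − 21.429 = 68.033 → 68.0°C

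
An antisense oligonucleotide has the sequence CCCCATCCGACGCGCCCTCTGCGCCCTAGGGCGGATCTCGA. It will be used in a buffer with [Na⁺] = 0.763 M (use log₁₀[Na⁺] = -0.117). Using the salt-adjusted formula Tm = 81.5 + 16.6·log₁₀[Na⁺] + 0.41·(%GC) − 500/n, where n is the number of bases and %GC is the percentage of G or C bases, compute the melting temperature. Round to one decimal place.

Length n = 41. Scanning the sequence gives C=19, G=11, A=5, T=6.
G+C = 30, so %GC = 30/41 × 100 = 73.171%
Salt term: 16.6 × (-0.117) = -1.942
GC term: 0.41 × 73.171 = 30; length term: −500/41 = −12.195
Tm = 81.5 + (-1.942) + 30 − 12.195 = 97.363 → 97.4°C

97.4°C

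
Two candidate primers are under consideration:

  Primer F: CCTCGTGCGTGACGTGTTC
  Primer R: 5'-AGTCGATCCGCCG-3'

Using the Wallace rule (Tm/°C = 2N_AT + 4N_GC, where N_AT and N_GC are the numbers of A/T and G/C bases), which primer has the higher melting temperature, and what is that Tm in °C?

Primer F: A+T=7, G+C=12 → Tm = 2(7)+4(12) = 62°C
Primer R: A+T=4, G+C=9 → Tm = 2(4)+4(9) = 44°C
62°C vs 44°C → primer F is higher.

Primer F, 62°C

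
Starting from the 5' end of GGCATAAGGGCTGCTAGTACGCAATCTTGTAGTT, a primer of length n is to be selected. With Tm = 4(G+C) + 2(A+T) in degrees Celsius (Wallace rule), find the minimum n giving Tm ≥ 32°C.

First 9 bases: GGCATAAGG → Tm = 28°C (< 32°C)
First 10 bases: GGCATAAGGG → Tm = 32°C (≥ 32°C)
Since every base adds ≥2°C, Tm only increases with n, so the threshold is first crossed at n = 10.

n = 10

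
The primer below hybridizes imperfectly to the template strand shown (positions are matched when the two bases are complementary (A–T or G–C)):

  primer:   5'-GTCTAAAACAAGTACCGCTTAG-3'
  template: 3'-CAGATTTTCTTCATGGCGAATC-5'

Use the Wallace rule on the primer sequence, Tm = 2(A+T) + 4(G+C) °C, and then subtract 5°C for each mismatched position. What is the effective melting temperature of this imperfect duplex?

57°C

Primer base counts: A=8, T=5, G=4, C=5 → A+T=13, G+C=9
Perfect-match Tm = 2(13) + 4(9) = 26 + 36 = 62°C
Mismatches (positions where the bases are not complementary): 1 (at position 9)
Effective Tm = 62 − 1×5 = 62 − 5 = 57°C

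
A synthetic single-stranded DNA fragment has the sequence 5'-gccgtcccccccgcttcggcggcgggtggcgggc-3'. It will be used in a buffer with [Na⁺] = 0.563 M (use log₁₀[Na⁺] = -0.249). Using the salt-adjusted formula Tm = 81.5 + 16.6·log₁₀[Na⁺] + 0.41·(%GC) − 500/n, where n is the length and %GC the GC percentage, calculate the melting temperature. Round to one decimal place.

Length n = 34. Base counts: C=15, G=15, T=4, A=0
G+C = 30, so %GC = 30/34 × 100 = 88.235%
Salt term: 16.6 × (-0.249) = -4.133
GC term: 0.41 × 88.235 = 36.176; length term: −500/34 = −14.706
Tm = 81.5 + (-4.133) + 36.176 − 14.706 = 98.837 → 98.8°C

98.8°C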